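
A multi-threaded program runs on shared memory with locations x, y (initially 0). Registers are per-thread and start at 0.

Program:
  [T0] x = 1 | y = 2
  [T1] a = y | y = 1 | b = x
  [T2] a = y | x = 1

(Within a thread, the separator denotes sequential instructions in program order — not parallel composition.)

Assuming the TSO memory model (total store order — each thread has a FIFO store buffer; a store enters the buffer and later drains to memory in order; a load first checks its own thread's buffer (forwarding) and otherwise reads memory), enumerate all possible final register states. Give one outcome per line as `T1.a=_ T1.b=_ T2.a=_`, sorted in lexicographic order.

outcome vector order: (T1.a,T1.b,T2.a)
|TSO outcomes| = 9

T1.a=0 T1.b=0 T2.a=0
T1.a=0 T1.b=0 T2.a=1
T1.a=0 T1.b=0 T2.a=2
T1.a=0 T1.b=1 T2.a=0
T1.a=0 T1.b=1 T2.a=1
T1.a=0 T1.b=1 T2.a=2
T1.a=2 T1.b=1 T2.a=0
T1.a=2 T1.b=1 T2.a=1
T1.a=2 T1.b=1 T2.a=2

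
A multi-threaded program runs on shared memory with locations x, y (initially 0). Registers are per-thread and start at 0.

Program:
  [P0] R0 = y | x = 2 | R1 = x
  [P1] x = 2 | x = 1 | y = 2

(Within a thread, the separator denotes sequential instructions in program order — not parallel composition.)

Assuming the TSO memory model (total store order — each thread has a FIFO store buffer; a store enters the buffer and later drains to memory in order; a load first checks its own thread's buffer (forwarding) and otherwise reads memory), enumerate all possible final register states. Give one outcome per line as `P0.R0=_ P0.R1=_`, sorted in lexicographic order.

outcome vector order: (P0.R0,P0.R1)
|TSO outcomes| = 3

P0.R0=0 P0.R1=1
P0.R0=0 P0.R1=2
P0.R0=2 P0.R1=2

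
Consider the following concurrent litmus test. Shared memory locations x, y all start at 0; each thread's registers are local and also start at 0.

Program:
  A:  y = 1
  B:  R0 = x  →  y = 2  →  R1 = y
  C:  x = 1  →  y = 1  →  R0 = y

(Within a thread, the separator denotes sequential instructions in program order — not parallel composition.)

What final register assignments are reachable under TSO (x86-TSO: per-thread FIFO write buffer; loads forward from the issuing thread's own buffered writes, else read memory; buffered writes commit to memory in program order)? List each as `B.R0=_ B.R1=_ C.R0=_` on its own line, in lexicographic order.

outcome vector order: (B.R0,B.R1,C.R0)
|TSO outcomes| = 8

B.R0=0 B.R1=1 C.R0=1
B.R0=0 B.R1=1 C.R0=2
B.R0=0 B.R1=2 C.R0=1
B.R0=0 B.R1=2 C.R0=2
B.R0=1 B.R1=1 C.R0=1
B.R0=1 B.R1=1 C.R0=2
B.R0=1 B.R1=2 C.R0=1
B.R0=1 B.R1=2 C.R0=2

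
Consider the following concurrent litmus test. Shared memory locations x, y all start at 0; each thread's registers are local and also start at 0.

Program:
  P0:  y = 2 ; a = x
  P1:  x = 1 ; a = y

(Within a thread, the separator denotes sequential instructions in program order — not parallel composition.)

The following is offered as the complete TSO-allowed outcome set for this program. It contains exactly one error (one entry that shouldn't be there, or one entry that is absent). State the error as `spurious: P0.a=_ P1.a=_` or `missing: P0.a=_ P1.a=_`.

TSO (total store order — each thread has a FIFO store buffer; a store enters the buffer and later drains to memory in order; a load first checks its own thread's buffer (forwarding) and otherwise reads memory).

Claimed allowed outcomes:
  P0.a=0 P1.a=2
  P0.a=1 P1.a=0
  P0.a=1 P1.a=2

missing: P0.a=0 P1.a=0

outcome vector order: (P0.a,P1.a)
under TSO → 00 02 10 12
TSO∖claimed = {00}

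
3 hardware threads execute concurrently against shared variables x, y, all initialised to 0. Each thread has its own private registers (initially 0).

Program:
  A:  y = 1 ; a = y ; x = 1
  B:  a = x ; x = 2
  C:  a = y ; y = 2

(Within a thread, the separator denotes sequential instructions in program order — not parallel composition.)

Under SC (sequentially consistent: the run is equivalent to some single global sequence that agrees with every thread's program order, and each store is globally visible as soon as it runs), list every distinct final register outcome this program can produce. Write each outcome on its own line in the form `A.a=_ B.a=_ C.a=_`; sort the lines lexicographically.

outcome vector order: (A.a,B.a,C.a)
|SC outcomes| = 8

A.a=1 B.a=0 C.a=0
A.a=1 B.a=0 C.a=1
A.a=1 B.a=1 C.a=0
A.a=1 B.a=1 C.a=1
A.a=2 B.a=0 C.a=0
A.a=2 B.a=0 C.a=1
A.a=2 B.a=1 C.a=0
A.a=2 B.a=1 C.a=1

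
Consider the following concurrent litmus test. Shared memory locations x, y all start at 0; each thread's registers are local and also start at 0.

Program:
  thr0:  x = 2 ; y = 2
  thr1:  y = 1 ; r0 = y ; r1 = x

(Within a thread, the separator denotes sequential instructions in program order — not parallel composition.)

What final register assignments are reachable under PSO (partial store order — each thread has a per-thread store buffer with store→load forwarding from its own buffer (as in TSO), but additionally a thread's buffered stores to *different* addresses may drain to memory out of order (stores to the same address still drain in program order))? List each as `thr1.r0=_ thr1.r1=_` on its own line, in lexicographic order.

outcome vector order: (thr1.r0,thr1.r1)
|PSO outcomes| = 4

thr1.r0=1 thr1.r1=0
thr1.r0=1 thr1.r1=2
thr1.r0=2 thr1.r1=0
thr1.r0=2 thr1.r1=2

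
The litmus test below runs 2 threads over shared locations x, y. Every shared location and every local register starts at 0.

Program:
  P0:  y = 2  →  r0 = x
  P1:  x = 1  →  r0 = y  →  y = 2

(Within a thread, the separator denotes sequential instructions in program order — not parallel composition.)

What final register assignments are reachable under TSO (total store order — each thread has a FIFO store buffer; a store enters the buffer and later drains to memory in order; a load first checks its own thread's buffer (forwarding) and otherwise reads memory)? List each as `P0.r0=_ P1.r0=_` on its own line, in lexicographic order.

outcome vector order: (P0.r0,P1.r0)
|TSO outcomes| = 4

P0.r0=0 P1.r0=0
P0.r0=0 P1.r0=2
P0.r0=1 P1.r0=0
P0.r0=1 P1.r0=2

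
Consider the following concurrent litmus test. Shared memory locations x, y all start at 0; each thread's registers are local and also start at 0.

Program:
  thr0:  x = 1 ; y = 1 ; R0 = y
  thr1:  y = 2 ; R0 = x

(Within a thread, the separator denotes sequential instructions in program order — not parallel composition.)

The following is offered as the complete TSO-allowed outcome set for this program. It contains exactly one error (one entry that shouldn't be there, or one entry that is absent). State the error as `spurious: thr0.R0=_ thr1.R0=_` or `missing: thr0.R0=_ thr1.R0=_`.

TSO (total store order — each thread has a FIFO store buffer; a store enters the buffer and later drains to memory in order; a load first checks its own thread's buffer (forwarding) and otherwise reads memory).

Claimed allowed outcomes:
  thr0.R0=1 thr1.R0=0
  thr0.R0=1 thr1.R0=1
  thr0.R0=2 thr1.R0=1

missing: thr0.R0=2 thr1.R0=0

outcome vector order: (thr0.R0,thr1.R0)
TSO: 4 outcomes — {(1,0), (1,1), (2,0), (2,1)}
TSO∖claimed = {(2,0)}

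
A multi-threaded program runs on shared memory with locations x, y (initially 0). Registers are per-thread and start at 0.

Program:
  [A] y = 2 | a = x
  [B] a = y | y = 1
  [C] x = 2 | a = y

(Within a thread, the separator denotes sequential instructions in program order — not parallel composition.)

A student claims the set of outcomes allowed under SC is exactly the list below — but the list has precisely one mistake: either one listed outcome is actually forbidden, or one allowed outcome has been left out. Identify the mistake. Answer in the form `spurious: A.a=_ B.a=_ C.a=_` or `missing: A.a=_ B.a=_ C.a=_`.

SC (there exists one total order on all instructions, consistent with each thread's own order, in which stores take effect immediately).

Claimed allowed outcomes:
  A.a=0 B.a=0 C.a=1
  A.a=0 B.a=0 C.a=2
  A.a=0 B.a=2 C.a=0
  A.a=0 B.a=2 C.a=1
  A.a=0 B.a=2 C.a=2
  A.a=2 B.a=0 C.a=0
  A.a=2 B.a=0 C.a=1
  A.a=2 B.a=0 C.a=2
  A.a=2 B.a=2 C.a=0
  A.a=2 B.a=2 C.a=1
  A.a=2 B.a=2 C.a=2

outcome vector order: (A.a,B.a,C.a)
SC: 10 outcomes — {(0,0,1), (0,0,2), (0,2,1), (0,2,2), (2,0,0), (2,0,1), (2,0,2), (2,2,0), (2,2,1), (2,2,2)}
claimed∖SC = {(0,2,0)}

spurious: A.a=0 B.a=2 C.a=0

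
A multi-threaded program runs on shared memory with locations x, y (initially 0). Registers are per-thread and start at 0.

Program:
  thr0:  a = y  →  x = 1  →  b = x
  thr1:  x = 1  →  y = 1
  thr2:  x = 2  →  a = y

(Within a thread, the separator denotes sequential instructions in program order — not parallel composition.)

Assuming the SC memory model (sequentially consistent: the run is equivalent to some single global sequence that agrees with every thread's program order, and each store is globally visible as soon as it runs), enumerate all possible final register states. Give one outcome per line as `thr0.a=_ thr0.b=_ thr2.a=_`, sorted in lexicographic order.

thr0.a=0 thr0.b=1 thr2.a=0
thr0.a=0 thr0.b=1 thr2.a=1
thr0.a=0 thr0.b=2 thr2.a=0
thr0.a=0 thr0.b=2 thr2.a=1
thr0.a=1 thr0.b=1 thr2.a=0
thr0.a=1 thr0.b=1 thr2.a=1
thr0.a=1 thr0.b=2 thr2.a=1

outcome vector order: (thr0.a,thr0.b,thr2.a)
|SC outcomes| = 7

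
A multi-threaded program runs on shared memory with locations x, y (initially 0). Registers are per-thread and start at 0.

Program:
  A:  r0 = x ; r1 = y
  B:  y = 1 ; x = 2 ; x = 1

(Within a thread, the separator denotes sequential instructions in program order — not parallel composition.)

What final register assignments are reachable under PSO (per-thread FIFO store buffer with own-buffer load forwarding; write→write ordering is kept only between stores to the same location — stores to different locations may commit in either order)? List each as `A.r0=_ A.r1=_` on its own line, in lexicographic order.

A.r0=0 A.r1=0
A.r0=0 A.r1=1
A.r0=1 A.r1=0
A.r0=1 A.r1=1
A.r0=2 A.r1=0
A.r0=2 A.r1=1

outcome vector order: (A.r0,A.r1)
|PSO outcomes| = 6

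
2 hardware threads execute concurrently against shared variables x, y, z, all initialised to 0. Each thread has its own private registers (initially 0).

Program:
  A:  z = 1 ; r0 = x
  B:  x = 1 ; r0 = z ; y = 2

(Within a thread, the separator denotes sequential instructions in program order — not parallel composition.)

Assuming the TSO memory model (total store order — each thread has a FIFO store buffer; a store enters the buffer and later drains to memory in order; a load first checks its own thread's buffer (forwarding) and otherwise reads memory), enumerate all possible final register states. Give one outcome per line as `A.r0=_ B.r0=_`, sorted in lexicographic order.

outcome vector order: (A.r0,B.r0)
|TSO outcomes| = 4

A.r0=0 B.r0=0
A.r0=0 B.r0=1
A.r0=1 B.r0=0
A.r0=1 B.r0=1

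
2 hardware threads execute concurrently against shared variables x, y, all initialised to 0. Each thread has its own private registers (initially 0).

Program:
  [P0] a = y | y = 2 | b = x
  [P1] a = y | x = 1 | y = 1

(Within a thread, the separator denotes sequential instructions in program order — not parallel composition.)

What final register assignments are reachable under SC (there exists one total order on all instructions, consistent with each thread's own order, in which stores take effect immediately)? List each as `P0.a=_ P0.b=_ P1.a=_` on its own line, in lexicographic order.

P0.a=0 P0.b=0 P1.a=0
P0.a=0 P0.b=0 P1.a=2
P0.a=0 P0.b=1 P1.a=0
P0.a=0 P0.b=1 P1.a=2
P0.a=1 P0.b=1 P1.a=0

outcome vector order: (P0.a,P0.b,P1.a)
|SC outcomes| = 5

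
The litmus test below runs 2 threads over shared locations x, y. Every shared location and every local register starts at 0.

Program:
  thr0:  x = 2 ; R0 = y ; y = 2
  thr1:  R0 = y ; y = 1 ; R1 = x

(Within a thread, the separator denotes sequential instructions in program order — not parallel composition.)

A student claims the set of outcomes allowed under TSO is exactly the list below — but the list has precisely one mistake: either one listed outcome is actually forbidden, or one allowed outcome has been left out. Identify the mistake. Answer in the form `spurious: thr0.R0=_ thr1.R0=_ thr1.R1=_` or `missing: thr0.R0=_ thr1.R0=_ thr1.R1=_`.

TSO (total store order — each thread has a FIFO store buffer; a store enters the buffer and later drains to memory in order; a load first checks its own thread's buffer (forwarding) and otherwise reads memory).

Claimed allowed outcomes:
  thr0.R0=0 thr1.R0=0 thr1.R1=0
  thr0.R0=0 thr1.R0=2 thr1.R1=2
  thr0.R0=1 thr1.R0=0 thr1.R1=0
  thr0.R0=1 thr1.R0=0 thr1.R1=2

missing: thr0.R0=0 thr1.R0=0 thr1.R1=2

outcome vector order: (thr0.R0,thr1.R0,thr1.R1)
under TSO → <0 0 0> <0 0 2> <0 2 2> <1 0 0> <1 0 2>
TSO∖claimed = {<0 0 2>}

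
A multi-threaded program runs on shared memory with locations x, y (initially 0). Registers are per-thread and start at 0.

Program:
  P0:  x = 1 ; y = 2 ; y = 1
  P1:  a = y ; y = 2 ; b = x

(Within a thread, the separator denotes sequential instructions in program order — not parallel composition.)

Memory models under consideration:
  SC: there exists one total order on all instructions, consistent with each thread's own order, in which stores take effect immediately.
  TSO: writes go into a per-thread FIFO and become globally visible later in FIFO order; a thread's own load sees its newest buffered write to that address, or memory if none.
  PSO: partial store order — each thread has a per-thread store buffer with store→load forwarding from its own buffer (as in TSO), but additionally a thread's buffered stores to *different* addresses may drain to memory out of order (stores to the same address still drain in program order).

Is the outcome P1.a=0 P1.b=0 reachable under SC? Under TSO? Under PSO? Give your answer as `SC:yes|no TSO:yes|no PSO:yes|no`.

SC:yes TSO:yes PSO:yes

outcome vector order: (P1.a,P1.b)
SC (4): 0/0 0/1 1/1 2/1
TSO (4): 0/0 0/1 1/1 2/1
PSO (6): 0/0 0/1 1/0 1/1 2/0 2/1
target 0/0 ∈ {SC,TSO,PSO}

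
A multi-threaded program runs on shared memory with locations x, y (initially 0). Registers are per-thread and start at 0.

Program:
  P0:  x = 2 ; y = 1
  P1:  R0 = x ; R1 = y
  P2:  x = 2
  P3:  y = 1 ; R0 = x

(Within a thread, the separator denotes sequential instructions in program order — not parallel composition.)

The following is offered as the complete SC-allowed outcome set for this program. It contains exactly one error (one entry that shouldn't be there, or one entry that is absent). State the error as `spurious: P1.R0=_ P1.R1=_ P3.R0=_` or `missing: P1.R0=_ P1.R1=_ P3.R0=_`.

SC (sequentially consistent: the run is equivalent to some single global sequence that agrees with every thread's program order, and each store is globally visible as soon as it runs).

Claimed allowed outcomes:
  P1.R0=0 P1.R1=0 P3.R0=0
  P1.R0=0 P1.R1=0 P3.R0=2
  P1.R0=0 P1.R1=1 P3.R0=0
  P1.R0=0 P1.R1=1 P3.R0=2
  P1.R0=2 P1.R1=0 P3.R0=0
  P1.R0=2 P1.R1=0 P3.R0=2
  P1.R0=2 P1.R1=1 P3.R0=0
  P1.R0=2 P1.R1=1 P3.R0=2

outcome vector order: (P1.R0,P1.R1,P3.R0)
SC (7): (0,0,0); (0,0,2); (0,1,0); (0,1,2); (2,0,2); (2,1,0); (2,1,2)
claimed∖SC = {(2,0,0)}

spurious: P1.R0=2 P1.R1=0 P3.R0=0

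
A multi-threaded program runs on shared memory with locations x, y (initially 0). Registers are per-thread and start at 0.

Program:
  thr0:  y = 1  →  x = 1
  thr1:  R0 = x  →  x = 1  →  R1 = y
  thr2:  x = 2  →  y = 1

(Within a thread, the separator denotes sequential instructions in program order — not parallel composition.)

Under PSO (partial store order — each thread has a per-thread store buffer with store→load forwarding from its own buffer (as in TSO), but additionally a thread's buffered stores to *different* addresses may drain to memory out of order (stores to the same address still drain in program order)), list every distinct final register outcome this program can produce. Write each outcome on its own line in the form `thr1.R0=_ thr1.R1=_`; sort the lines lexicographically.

thr1.R0=0 thr1.R1=0
thr1.R0=0 thr1.R1=1
thr1.R0=1 thr1.R1=0
thr1.R0=1 thr1.R1=1
thr1.R0=2 thr1.R1=0
thr1.R0=2 thr1.R1=1

outcome vector order: (thr1.R0,thr1.R1)
|PSO outcomes| = 6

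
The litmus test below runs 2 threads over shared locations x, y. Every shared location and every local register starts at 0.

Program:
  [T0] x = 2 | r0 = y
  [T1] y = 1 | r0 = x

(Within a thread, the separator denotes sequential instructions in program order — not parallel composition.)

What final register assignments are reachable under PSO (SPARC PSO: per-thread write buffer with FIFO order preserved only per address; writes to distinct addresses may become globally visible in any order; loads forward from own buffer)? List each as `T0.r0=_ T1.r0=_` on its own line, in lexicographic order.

T0.r0=0 T1.r0=0
T0.r0=0 T1.r0=2
T0.r0=1 T1.r0=0
T0.r0=1 T1.r0=2

outcome vector order: (T0.r0,T1.r0)
|PSO outcomes| = 4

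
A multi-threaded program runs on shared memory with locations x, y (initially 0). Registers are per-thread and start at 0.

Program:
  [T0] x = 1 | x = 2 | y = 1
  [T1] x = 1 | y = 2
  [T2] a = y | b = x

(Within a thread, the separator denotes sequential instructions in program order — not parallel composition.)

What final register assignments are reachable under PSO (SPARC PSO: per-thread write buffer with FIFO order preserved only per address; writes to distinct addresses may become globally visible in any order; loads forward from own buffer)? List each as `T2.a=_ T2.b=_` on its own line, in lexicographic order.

T2.a=0 T2.b=0
T2.a=0 T2.b=1
T2.a=0 T2.b=2
T2.a=1 T2.b=0
T2.a=1 T2.b=1
T2.a=1 T2.b=2
T2.a=2 T2.b=0
T2.a=2 T2.b=1
T2.a=2 T2.b=2

outcome vector order: (T2.a,T2.b)
|PSO outcomes| = 9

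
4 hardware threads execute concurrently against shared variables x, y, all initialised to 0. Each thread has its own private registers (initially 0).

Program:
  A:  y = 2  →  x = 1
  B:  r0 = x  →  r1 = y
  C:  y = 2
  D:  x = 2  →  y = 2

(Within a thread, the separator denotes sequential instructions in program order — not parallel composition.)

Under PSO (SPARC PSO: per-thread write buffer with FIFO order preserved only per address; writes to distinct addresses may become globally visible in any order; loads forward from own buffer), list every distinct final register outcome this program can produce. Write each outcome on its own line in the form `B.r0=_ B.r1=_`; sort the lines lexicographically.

B.r0=0 B.r1=0
B.r0=0 B.r1=2
B.r0=1 B.r1=0
B.r0=1 B.r1=2
B.r0=2 B.r1=0
B.r0=2 B.r1=2

outcome vector order: (B.r0,B.r1)
|PSO outcomes| = 6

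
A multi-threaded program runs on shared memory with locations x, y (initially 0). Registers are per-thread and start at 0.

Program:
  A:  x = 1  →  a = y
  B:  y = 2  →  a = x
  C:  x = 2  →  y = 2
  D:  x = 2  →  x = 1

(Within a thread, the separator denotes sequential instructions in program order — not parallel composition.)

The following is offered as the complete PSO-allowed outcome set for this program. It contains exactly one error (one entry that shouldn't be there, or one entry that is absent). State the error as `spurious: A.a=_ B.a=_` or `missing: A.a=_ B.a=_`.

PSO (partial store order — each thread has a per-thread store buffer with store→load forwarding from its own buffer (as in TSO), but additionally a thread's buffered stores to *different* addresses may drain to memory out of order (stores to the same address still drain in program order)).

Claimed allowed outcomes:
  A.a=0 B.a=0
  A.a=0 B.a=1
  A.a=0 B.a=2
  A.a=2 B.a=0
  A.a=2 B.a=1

missing: A.a=2 B.a=2

outcome vector order: (A.a,B.a)
[PSO] allowed = {0/0; 0/1; 0/2; 2/0; 2/1; 2/2}
PSO∖claimed = {2/2}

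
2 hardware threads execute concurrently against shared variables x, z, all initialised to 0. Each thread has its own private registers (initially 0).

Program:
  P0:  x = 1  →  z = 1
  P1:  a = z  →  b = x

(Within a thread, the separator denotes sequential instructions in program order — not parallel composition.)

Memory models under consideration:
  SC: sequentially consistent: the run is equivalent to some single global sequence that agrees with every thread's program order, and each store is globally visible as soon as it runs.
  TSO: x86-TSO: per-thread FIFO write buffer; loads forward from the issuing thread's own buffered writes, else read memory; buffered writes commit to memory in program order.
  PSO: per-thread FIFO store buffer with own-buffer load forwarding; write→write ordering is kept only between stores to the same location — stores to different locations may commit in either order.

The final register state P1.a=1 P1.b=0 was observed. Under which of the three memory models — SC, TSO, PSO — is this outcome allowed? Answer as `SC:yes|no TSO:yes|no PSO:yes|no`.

SC:no TSO:no PSO:yes

outcome vector order: (P1.a,P1.b)
[SC] allowed = {<0 0>, <0 1>, <1 1>}
[TSO] allowed = {<0 0>, <0 1>, <1 1>}
[PSO] allowed = {<0 0>, <0 1>, <1 0>, <1 1>}
target <1 0> ∈ {PSO}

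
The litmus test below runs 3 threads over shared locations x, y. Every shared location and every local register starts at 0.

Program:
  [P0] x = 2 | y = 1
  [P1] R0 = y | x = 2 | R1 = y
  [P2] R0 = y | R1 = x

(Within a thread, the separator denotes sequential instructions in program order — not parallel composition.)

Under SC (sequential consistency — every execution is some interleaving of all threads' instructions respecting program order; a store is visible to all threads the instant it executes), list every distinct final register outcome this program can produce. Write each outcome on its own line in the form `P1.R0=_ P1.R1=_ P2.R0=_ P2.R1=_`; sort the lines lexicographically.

outcome vector order: (P1.R0,P1.R1,P2.R0,P2.R1)
|SC outcomes| = 9

P1.R0=0 P1.R1=0 P2.R0=0 P2.R1=0
P1.R0=0 P1.R1=0 P2.R0=0 P2.R1=2
P1.R0=0 P1.R1=0 P2.R0=1 P2.R1=2
P1.R0=0 P1.R1=1 P2.R0=0 P2.R1=0
P1.R0=0 P1.R1=1 P2.R0=0 P2.R1=2
P1.R0=0 P1.R1=1 P2.R0=1 P2.R1=2
P1.R0=1 P1.R1=1 P2.R0=0 P2.R1=0
P1.R0=1 P1.R1=1 P2.R0=0 P2.R1=2
P1.R0=1 P1.R1=1 P2.R0=1 P2.R1=2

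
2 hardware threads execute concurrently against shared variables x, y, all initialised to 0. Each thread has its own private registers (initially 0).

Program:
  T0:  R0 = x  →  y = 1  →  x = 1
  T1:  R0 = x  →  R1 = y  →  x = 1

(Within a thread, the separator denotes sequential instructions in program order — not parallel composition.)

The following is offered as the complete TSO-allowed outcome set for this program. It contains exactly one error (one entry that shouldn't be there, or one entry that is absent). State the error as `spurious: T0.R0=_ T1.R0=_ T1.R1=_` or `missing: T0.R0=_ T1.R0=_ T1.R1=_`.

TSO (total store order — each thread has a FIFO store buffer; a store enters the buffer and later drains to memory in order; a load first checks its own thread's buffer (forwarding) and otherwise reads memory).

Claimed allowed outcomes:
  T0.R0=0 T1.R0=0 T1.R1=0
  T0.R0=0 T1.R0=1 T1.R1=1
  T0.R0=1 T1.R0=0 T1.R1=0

missing: T0.R0=0 T1.R0=0 T1.R1=1

outcome vector order: (T0.R0,T1.R0,T1.R1)
[TSO] allowed = {(0,0,0); (0,0,1); (0,1,1); (1,0,0)}
TSO∖claimed = {(0,0,1)}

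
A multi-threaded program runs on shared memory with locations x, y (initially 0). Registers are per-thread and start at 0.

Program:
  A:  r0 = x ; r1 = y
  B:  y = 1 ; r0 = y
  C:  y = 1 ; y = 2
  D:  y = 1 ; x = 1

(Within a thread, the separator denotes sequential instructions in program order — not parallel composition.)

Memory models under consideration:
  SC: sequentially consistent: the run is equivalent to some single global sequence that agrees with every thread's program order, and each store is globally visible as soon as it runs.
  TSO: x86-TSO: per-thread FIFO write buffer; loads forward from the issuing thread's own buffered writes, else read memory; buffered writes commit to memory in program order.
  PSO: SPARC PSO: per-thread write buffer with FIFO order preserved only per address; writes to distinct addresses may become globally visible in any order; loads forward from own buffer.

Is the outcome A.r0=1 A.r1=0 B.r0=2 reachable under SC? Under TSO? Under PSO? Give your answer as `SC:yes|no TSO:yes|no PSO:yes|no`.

outcome vector order: (A.r0,A.r1,B.r0)
SC: 10 outcomes — {0/0/1; 0/0/2; 0/1/1; 0/1/2; 0/2/1; 0/2/2; 1/1/1; 1/1/2; 1/2/1; 1/2/2}
TSO: 10 outcomes — {0/0/1; 0/0/2; 0/1/1; 0/1/2; 0/2/1; 0/2/2; 1/1/1; 1/1/2; 1/2/1; 1/2/2}
PSO: 12 outcomes — {0/0/1; 0/0/2; 0/1/1; 0/1/2; 0/2/1; 0/2/2; 1/0/1; 1/0/2; 1/1/1; 1/1/2; 1/2/1; 1/2/2}
target 1/0/2 ∈ {PSO}

SC:no TSO:no PSO:yes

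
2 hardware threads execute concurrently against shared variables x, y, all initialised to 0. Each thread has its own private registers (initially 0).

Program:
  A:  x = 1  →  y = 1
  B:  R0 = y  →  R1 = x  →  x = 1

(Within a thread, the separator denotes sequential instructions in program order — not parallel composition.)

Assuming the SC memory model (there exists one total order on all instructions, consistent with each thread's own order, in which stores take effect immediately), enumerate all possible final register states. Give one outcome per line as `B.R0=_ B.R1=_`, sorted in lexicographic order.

B.R0=0 B.R1=0
B.R0=0 B.R1=1
B.R0=1 B.R1=1

outcome vector order: (B.R0,B.R1)
|SC outcomes| = 3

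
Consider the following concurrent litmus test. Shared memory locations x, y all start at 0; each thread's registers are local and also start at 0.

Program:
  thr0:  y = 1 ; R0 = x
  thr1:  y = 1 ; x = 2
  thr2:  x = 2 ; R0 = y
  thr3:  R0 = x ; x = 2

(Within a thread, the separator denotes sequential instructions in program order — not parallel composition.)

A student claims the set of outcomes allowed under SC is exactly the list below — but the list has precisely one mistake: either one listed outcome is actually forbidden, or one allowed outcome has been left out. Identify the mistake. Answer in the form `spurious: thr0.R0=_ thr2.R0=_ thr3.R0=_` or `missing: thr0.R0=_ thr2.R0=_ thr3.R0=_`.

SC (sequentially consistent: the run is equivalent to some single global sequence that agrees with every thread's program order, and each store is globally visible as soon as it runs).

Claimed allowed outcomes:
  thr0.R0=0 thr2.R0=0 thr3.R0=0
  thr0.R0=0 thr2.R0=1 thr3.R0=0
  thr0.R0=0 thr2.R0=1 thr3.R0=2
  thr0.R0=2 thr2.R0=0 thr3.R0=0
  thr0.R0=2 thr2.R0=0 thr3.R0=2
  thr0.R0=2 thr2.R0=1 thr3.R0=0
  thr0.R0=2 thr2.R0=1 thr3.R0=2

spurious: thr0.R0=0 thr2.R0=0 thr3.R0=0

outcome vector order: (thr0.R0,thr2.R0,thr3.R0)
under SC → 010; 012; 200; 202; 210; 212
claimed∖SC = {000}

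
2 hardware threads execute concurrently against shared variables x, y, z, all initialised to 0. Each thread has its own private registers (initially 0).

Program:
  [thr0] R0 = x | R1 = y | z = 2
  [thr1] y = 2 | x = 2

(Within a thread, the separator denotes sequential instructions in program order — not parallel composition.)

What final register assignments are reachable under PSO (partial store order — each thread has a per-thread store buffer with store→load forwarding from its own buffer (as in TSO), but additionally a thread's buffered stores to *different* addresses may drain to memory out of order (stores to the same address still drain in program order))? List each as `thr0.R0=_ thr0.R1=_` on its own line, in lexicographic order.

thr0.R0=0 thr0.R1=0
thr0.R0=0 thr0.R1=2
thr0.R0=2 thr0.R1=0
thr0.R0=2 thr0.R1=2

outcome vector order: (thr0.R0,thr0.R1)
|PSO outcomes| = 4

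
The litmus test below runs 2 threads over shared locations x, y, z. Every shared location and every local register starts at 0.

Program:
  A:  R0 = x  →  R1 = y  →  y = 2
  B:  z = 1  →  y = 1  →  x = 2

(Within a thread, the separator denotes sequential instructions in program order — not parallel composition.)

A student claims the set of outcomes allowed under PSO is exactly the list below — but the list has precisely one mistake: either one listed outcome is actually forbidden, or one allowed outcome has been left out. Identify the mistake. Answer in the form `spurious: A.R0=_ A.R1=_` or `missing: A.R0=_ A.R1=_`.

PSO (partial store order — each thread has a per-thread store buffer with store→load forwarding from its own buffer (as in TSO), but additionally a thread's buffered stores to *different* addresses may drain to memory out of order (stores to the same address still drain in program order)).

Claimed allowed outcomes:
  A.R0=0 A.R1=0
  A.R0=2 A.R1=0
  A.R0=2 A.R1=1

outcome vector order: (A.R0,A.R1)
under PSO → (0,0); (0,1); (2,0); (2,1)
PSO∖claimed = {(0,1)}

missing: A.R0=0 A.R1=1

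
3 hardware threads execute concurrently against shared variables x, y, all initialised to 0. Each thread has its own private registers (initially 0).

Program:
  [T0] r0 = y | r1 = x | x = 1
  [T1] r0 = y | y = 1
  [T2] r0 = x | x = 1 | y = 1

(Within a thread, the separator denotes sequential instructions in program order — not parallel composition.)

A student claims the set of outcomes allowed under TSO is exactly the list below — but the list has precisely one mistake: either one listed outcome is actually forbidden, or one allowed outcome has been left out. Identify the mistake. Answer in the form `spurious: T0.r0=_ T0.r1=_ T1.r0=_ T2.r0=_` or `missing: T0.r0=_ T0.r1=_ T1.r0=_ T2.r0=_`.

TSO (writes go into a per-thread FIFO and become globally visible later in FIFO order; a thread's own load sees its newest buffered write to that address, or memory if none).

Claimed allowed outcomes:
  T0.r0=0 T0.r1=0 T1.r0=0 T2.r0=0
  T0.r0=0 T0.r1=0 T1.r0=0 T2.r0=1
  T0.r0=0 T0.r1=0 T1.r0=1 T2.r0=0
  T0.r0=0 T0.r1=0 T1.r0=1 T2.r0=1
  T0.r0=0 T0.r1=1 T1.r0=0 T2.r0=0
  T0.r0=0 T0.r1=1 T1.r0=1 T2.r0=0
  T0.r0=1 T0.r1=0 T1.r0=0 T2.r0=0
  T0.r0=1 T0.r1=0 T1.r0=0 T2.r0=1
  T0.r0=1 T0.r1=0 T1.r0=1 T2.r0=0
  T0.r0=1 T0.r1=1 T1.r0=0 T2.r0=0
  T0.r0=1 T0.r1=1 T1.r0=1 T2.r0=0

outcome vector order: (T0.r0,T0.r1,T1.r0,T2.r0)
TSO: 10 outcomes — {0/0/0/0; 0/0/0/1; 0/0/1/0; 0/0/1/1; 0/1/0/0; 0/1/1/0; 1/0/0/0; 1/0/0/1; 1/1/0/0; 1/1/1/0}
claimed∖TSO = {1/0/1/0}

spurious: T0.r0=1 T0.r1=0 T1.r0=1 T2.r0=0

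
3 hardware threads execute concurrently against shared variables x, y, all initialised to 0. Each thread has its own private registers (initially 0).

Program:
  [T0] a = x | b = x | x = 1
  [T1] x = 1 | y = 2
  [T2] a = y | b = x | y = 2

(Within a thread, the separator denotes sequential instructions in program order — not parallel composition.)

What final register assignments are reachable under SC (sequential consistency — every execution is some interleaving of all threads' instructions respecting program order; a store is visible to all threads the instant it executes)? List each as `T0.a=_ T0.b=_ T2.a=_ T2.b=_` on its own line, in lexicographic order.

outcome vector order: (T0.a,T0.b,T2.a,T2.b)
|SC outcomes| = 9

T0.a=0 T0.b=0 T2.a=0 T2.b=0
T0.a=0 T0.b=0 T2.a=0 T2.b=1
T0.a=0 T0.b=0 T2.a=2 T2.b=1
T0.a=0 T0.b=1 T2.a=0 T2.b=0
T0.a=0 T0.b=1 T2.a=0 T2.b=1
T0.a=0 T0.b=1 T2.a=2 T2.b=1
T0.a=1 T0.b=1 T2.a=0 T2.b=0
T0.a=1 T0.b=1 T2.a=0 T2.b=1
T0.a=1 T0.b=1 T2.a=2 T2.b=1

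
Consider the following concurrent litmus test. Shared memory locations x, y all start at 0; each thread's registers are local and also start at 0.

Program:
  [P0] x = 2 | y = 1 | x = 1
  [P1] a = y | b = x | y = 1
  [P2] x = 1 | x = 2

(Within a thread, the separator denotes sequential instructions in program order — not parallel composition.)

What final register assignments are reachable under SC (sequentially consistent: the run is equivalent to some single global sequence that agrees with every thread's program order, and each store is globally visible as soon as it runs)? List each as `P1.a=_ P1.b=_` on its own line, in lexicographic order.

P1.a=0 P1.b=0
P1.a=0 P1.b=1
P1.a=0 P1.b=2
P1.a=1 P1.b=1
P1.a=1 P1.b=2

outcome vector order: (P1.a,P1.b)
|SC outcomes| = 5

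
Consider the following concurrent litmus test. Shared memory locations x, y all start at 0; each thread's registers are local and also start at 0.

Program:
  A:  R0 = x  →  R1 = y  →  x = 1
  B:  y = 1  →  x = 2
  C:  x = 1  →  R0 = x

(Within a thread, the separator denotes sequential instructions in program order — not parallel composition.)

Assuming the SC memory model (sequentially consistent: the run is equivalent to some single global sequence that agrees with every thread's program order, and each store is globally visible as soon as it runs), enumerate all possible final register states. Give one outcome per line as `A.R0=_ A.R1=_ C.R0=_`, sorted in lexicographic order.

A.R0=0 A.R1=0 C.R0=1
A.R0=0 A.R1=0 C.R0=2
A.R0=0 A.R1=1 C.R0=1
A.R0=0 A.R1=1 C.R0=2
A.R0=1 A.R1=0 C.R0=1
A.R0=1 A.R1=0 C.R0=2
A.R0=1 A.R1=1 C.R0=1
A.R0=1 A.R1=1 C.R0=2
A.R0=2 A.R1=1 C.R0=1
A.R0=2 A.R1=1 C.R0=2

outcome vector order: (A.R0,A.R1,C.R0)
|SC outcomes| = 10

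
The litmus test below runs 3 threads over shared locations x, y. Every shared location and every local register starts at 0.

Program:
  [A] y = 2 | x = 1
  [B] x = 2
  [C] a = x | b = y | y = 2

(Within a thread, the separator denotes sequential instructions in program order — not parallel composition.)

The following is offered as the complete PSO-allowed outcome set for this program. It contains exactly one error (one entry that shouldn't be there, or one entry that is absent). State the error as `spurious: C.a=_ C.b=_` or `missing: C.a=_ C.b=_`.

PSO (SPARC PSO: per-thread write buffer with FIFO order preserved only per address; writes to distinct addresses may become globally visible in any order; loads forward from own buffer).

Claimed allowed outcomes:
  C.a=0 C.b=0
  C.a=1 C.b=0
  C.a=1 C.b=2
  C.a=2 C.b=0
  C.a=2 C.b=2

missing: C.a=0 C.b=2

outcome vector order: (C.a,C.b)
[PSO] allowed = {<0 0>, <0 2>, <1 0>, <1 2>, <2 0>, <2 2>}
PSO∖claimed = {<0 2>}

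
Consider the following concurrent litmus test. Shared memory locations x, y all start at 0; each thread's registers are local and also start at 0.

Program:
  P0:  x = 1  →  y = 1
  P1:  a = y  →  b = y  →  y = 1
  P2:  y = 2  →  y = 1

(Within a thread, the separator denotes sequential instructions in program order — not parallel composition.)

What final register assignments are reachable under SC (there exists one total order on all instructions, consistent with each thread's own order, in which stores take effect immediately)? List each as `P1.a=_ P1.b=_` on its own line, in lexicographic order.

outcome vector order: (P1.a,P1.b)
|SC outcomes| = 7

P1.a=0 P1.b=0
P1.a=0 P1.b=1
P1.a=0 P1.b=2
P1.a=1 P1.b=1
P1.a=1 P1.b=2
P1.a=2 P1.b=1
P1.a=2 P1.b=2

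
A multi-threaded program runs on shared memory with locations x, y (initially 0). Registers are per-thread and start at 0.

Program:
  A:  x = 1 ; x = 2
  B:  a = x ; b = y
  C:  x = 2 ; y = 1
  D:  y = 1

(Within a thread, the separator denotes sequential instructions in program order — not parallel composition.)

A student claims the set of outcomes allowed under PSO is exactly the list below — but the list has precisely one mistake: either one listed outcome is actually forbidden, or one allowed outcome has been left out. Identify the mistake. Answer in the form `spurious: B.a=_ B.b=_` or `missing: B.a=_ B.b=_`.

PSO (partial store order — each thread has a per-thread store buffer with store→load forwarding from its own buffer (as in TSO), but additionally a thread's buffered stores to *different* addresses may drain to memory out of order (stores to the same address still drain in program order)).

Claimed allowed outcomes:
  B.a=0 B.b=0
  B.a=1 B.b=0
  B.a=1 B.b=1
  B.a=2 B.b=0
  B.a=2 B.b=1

outcome vector order: (B.a,B.b)
PSO: 6 outcomes — {0/0 0/1 1/0 1/1 2/0 2/1}
PSO∖claimed = {0/1}

missing: B.a=0 B.b=1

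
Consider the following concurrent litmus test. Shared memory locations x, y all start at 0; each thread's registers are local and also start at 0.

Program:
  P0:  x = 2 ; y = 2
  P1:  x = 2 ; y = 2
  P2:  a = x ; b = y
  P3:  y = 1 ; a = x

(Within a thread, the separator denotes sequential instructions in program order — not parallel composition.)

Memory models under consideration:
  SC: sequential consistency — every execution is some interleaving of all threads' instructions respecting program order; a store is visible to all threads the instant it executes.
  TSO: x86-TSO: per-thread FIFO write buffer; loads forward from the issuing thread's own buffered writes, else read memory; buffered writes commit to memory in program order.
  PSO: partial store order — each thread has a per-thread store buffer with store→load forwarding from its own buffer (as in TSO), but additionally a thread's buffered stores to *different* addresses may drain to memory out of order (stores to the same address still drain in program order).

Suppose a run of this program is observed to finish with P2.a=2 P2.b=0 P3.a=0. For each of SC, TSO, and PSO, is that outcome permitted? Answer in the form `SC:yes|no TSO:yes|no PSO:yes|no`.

SC:no TSO:yes PSO:yes

outcome vector order: (P2.a,P2.b,P3.a)
SC (11): (0,0,0); (0,0,2); (0,1,0); (0,1,2); (0,2,0); (0,2,2); (2,0,2); (2,1,0); (2,1,2); (2,2,0); (2,2,2)
TSO (12): (0,0,0); (0,0,2); (0,1,0); (0,1,2); (0,2,0); (0,2,2); (2,0,0); (2,0,2); (2,1,0); (2,1,2); (2,2,0); (2,2,2)
PSO (12): (0,0,0); (0,0,2); (0,1,0); (0,1,2); (0,2,0); (0,2,2); (2,0,0); (2,0,2); (2,1,0); (2,1,2); (2,2,0); (2,2,2)
target (2,0,0) ∈ {TSO,PSO}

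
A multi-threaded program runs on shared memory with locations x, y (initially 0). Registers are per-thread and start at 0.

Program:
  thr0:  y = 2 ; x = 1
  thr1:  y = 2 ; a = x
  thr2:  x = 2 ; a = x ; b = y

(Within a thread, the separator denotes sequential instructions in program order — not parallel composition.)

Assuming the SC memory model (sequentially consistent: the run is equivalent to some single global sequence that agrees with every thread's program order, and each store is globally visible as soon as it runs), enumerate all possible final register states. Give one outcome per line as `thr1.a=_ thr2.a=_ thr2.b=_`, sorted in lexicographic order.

outcome vector order: (thr1.a,thr2.a,thr2.b)
|SC outcomes| = 8

thr1.a=0 thr2.a=1 thr2.b=2
thr1.a=0 thr2.a=2 thr2.b=2
thr1.a=1 thr2.a=1 thr2.b=2
thr1.a=1 thr2.a=2 thr2.b=0
thr1.a=1 thr2.a=2 thr2.b=2
thr1.a=2 thr2.a=1 thr2.b=2
thr1.a=2 thr2.a=2 thr2.b=0
thr1.a=2 thr2.a=2 thr2.b=2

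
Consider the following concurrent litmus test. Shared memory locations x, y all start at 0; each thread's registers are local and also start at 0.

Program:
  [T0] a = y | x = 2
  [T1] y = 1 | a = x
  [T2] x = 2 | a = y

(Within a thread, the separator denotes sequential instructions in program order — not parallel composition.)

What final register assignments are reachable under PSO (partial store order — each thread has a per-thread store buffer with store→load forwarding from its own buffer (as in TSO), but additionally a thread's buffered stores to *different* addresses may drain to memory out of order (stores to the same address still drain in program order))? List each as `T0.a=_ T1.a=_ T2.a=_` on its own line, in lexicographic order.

outcome vector order: (T0.a,T1.a,T2.a)
|PSO outcomes| = 8

T0.a=0 T1.a=0 T2.a=0
T0.a=0 T1.a=0 T2.a=1
T0.a=0 T1.a=2 T2.a=0
T0.a=0 T1.a=2 T2.a=1
T0.a=1 T1.a=0 T2.a=0
T0.a=1 T1.a=0 T2.a=1
T0.a=1 T1.a=2 T2.a=0
T0.a=1 T1.a=2 T2.a=1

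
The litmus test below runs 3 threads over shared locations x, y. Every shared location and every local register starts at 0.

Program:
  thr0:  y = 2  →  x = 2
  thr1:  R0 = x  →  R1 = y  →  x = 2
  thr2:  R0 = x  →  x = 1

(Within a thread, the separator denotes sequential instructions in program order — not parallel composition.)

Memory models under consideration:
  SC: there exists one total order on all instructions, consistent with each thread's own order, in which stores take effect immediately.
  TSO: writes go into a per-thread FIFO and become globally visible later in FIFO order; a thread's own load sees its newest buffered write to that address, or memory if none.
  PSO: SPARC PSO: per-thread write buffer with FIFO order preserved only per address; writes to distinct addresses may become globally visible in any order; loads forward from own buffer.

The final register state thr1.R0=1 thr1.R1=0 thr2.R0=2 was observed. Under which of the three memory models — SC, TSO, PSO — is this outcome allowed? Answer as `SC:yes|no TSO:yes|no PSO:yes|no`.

outcome vector order: (thr1.R0,thr1.R1,thr2.R0)
SC (9): 0/0/0 0/0/2 0/2/0 0/2/2 1/0/0 1/2/0 1/2/2 2/2/0 2/2/2
TSO (9): 0/0/0 0/0/2 0/2/0 0/2/2 1/0/0 1/2/0 1/2/2 2/2/0 2/2/2
PSO (12): 0/0/0 0/0/2 0/2/0 0/2/2 1/0/0 1/0/2 1/2/0 1/2/2 2/0/0 2/0/2 2/2/0 2/2/2
target 1/0/2 ∈ {PSO}

SC:no TSO:no PSO:yes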